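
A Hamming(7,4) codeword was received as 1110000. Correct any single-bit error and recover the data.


Syndrome = 0: no error detected

Data: 1000 (no errors)


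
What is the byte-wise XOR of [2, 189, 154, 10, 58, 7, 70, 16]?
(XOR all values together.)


XOR chain: 2 ^ 189 ^ 154 ^ 10 ^ 58 ^ 7 ^ 70 ^ 16 = 68

68


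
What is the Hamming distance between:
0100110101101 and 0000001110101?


XOR: 0100111011000
Count of 1s: 6

6


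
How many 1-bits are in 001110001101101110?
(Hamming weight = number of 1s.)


Counting 1s in 001110001101101110

10


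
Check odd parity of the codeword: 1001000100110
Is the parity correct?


Number of 1s: 5

Yes, parity is correct (5 ones)


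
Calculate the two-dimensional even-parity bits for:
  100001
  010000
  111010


Row parities: 010
Column parities: 001011

Row P: 010, Col P: 001011, Corner: 1


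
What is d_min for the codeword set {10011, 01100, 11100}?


Comparing all pairs, minimum distance: 1
Can detect 0 errors, correct 0 errors

1


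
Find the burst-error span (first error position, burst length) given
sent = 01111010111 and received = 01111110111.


XOR: 00000100000

Burst at position 5, length 1


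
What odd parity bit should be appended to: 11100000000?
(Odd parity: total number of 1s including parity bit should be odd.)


Number of 1s in data: 3
Parity bit: 0

0


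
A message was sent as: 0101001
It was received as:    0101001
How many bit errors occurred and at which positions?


XOR: 0000000

0 errors (received matches sent)


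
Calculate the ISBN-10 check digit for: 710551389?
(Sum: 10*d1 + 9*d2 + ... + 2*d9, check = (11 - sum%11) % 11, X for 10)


Weighted sum: 203
203 mod 11 = 5

Check digit: 6


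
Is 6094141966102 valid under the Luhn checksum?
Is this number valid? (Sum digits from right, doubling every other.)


Luhn sum = 54
54 mod 10 = 4

Invalid (Luhn sum mod 10 = 4)


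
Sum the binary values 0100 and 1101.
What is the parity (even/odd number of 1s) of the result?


0100 = 4
1101 = 13
Sum = 17 = 10001
1s count = 2

even parity (2 ones in 10001)


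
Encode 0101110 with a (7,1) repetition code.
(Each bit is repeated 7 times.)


Each bit -> 7 copies

0000000111111100000001111111111111111111110000000


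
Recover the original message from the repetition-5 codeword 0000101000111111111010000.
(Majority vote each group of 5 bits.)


Groups: 00001, 01000, 11111, 11110, 10000
Majority votes: 00110

00110


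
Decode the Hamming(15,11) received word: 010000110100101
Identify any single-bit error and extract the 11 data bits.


Syndrome = 5: error at position 5

Data: 01010100101 (corrected bit 5)


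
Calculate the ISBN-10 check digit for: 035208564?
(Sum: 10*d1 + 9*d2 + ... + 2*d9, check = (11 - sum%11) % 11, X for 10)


Weighted sum: 167
167 mod 11 = 2

Check digit: 9


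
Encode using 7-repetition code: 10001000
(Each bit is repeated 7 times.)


Each bit -> 7 copies

11111110000000000000000000001111111000000000000000000000


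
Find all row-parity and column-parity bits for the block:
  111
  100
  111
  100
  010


Row parities: 11111
Column parities: 010

Row P: 11111, Col P: 010, Corner: 1


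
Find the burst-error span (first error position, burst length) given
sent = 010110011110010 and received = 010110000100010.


XOR: 000000011010000

Burst at position 7, length 4


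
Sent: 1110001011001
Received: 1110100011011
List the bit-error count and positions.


XOR: 0000101000010

3 error(s) at position(s): 4, 6, 11


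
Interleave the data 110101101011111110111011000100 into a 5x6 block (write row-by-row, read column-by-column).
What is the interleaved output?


Matrix:
  110101
  101011
  111110
  111011
  000100
Read columns: 111101011001110101010111011010

111101011001110101010111011010


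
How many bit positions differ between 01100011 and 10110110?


XOR: 11010101
Count of 1s: 5

5


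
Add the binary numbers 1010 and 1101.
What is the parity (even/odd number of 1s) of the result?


1010 = 10
1101 = 13
Sum = 23 = 10111
1s count = 4

even parity (4 ones in 10111)


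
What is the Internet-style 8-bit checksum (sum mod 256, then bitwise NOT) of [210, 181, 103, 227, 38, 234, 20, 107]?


Sum = 1120 mod 256 = 96
Complement = 159

159


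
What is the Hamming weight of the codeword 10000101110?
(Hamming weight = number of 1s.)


Counting 1s in 10000101110

5


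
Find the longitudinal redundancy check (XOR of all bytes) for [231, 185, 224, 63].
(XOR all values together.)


XOR chain: 231 ^ 185 ^ 224 ^ 63 = 129

129


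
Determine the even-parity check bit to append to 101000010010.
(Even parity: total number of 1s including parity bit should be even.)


Number of 1s in data: 4
Parity bit: 0

0


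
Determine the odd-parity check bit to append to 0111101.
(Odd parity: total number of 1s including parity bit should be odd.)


Number of 1s in data: 5
Parity bit: 0

0


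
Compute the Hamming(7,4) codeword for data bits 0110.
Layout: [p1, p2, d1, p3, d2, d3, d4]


Parity bits: p1=1, p2=1, p3=0

1100110


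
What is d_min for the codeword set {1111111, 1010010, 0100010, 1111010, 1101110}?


Comparing all pairs, minimum distance: 2
Can detect 1 errors, correct 0 errors

2


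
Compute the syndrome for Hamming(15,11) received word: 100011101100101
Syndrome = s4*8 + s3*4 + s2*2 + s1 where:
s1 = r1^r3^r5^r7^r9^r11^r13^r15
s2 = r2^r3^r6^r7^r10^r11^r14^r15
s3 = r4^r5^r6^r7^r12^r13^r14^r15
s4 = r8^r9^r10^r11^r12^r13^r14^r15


s1=0, s2=0, s3=1, s4=0

Syndrome = 4 (error at position 4)


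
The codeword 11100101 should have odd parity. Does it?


Number of 1s: 5

Yes, parity is correct (5 ones)


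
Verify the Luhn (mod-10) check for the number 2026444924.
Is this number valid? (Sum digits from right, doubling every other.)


Luhn sum = 51
51 mod 10 = 1

Invalid (Luhn sum mod 10 = 1)


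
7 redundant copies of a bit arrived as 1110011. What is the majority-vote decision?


Ones: 5 out of 7
Threshold: 4

1 (5/7 voted 1)


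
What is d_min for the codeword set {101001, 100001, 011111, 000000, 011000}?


Comparing all pairs, minimum distance: 1
Can detect 0 errors, correct 0 errors

1


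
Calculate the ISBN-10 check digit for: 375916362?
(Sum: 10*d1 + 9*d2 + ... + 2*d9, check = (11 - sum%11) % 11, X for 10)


Weighted sum: 266
266 mod 11 = 2

Check digit: 9


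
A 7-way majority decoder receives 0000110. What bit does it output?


Ones: 2 out of 7
Threshold: 4

0 (2/7 voted 1)


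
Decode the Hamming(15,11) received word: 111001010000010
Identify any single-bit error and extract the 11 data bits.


Syndrome = 0: no error detected

Data: 10100000010 (no errors)


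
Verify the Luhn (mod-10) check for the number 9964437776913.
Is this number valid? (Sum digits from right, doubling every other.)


Luhn sum = 78
78 mod 10 = 8

Invalid (Luhn sum mod 10 = 8)


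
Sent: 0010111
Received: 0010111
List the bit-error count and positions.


XOR: 0000000

0 errors (received matches sent)


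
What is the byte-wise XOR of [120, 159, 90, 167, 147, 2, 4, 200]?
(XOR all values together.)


XOR chain: 120 ^ 159 ^ 90 ^ 167 ^ 147 ^ 2 ^ 4 ^ 200 = 71

71


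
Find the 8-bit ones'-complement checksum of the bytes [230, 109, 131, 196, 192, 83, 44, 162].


Sum = 1147 mod 256 = 123
Complement = 132

132


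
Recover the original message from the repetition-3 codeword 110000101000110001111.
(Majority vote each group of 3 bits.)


Groups: 110, 000, 101, 000, 110, 001, 111
Majority votes: 1010101

1010101


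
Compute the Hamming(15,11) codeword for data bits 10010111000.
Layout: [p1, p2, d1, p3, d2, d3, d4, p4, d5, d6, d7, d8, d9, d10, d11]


Parity bits: p1=1, p2=0, p3=0, p4=1

101000110111000


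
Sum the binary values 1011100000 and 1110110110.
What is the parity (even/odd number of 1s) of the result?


1011100000 = 736
1110110110 = 950
Sum = 1686 = 11010010110
1s count = 6

even parity (6 ones in 11010010110)


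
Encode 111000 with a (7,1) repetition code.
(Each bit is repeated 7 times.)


Each bit -> 7 copies

111111111111111111111000000000000000000000


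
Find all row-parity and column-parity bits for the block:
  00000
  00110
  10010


Row parities: 000
Column parities: 10100

Row P: 000, Col P: 10100, Corner: 0


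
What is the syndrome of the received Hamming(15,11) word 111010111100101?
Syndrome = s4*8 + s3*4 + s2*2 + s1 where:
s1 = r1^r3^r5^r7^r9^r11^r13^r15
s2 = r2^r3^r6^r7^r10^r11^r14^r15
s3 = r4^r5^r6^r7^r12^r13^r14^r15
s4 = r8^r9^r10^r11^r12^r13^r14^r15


s1=1, s2=1, s3=0, s4=1

Syndrome = 11 (error at position 11)


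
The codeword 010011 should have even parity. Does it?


Number of 1s: 3

No, parity error (3 ones)


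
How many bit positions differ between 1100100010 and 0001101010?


XOR: 1101001000
Count of 1s: 4

4


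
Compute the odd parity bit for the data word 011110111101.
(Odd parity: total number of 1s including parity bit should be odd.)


Number of 1s in data: 9
Parity bit: 0

0


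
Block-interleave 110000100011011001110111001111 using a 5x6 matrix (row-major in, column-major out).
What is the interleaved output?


Matrix:
  110000
  100011
  011001
  110111
  001111
Read columns: 110101011000101000110101101111

110101011000101000110101101111


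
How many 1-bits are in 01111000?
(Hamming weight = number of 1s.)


Counting 1s in 01111000

4


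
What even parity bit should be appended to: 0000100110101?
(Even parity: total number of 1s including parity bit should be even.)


Number of 1s in data: 5
Parity bit: 1

1


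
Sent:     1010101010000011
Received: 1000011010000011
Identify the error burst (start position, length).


XOR: 0010110000000000

Burst at position 2, length 4


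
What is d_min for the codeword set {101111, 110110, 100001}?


Comparing all pairs, minimum distance: 3
Can detect 2 errors, correct 1 errors

3


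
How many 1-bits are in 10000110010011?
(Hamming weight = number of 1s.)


Counting 1s in 10000110010011

6


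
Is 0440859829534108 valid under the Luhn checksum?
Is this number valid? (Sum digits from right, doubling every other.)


Luhn sum = 75
75 mod 10 = 5

Invalid (Luhn sum mod 10 = 5)


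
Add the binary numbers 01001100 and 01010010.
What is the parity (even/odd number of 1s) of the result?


01001100 = 76
01010010 = 82
Sum = 158 = 10011110
1s count = 5

odd parity (5 ones in 10011110)


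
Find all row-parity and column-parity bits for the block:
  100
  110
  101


Row parities: 100
Column parities: 111

Row P: 100, Col P: 111, Corner: 1


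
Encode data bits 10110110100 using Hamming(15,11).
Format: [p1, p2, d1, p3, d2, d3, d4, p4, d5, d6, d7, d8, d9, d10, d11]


Parity bits: p1=0, p2=1, p3=1, p4=1

011101110110100


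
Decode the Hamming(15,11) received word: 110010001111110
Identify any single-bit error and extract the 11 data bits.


Syndrome = 1: error at position 1

Data: 01001111110 (corrected bit 1)


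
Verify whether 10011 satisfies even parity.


Number of 1s: 3

No, parity error (3 ones)


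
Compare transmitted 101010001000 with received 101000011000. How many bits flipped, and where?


XOR: 000010010000

2 error(s) at position(s): 4, 7


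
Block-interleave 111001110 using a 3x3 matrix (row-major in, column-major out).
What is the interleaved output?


Matrix:
  111
  001
  110
Read columns: 101101110

101101110


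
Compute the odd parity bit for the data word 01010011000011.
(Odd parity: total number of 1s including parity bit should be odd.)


Number of 1s in data: 6
Parity bit: 1

1


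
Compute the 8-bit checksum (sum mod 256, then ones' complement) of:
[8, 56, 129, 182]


Sum = 375 mod 256 = 119
Complement = 136

136


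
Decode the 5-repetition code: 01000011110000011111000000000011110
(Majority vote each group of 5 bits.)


Groups: 01000, 01111, 00000, 11111, 00000, 00000, 11110
Majority votes: 0101001

0101001


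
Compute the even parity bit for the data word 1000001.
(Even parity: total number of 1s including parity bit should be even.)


Number of 1s in data: 2
Parity bit: 0

0


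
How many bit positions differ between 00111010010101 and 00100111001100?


XOR: 00011101011001
Count of 1s: 7

7


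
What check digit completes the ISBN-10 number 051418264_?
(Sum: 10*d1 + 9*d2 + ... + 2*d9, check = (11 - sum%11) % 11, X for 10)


Weighted sum: 161
161 mod 11 = 7

Check digit: 4


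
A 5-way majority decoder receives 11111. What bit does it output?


Ones: 5 out of 5
Threshold: 3

1 (5/5 voted 1)


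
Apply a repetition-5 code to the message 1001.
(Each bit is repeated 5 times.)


Each bit -> 5 copies

11111000000000011111


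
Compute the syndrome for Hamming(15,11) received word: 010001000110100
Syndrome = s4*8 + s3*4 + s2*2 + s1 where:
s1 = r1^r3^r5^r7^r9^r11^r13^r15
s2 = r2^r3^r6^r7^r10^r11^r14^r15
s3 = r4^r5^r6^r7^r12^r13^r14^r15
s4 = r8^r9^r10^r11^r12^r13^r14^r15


s1=0, s2=0, s3=0, s4=1

Syndrome = 8 (error at position 8)


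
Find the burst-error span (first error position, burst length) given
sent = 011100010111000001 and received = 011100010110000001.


XOR: 000000000001000000

Burst at position 11, length 1


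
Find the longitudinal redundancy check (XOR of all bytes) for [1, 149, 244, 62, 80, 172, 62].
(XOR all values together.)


XOR chain: 1 ^ 149 ^ 244 ^ 62 ^ 80 ^ 172 ^ 62 = 156

156


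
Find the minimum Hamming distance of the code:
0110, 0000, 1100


Comparing all pairs, minimum distance: 2
Can detect 1 errors, correct 0 errors

2


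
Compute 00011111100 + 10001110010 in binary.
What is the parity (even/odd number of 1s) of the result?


00011111100 = 252
10001110010 = 1138
Sum = 1390 = 10101101110
1s count = 7

odd parity (7 ones in 10101101110)


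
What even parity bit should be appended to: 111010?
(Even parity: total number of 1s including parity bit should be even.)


Number of 1s in data: 4
Parity bit: 0

0


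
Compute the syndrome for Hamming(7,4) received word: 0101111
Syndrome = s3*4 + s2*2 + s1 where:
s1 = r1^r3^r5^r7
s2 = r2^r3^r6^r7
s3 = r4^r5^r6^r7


s1=0, s2=1, s3=0

Syndrome = 2 (error at position 2)


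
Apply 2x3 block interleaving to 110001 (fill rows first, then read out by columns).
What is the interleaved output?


Matrix:
  110
  001
Read columns: 101001

101001


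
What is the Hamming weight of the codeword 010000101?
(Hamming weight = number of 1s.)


Counting 1s in 010000101

3


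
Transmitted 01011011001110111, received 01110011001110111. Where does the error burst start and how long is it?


XOR: 00101000000000000

Burst at position 2, length 3


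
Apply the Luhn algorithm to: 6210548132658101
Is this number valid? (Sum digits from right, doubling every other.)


Luhn sum = 45
45 mod 10 = 5

Invalid (Luhn sum mod 10 = 5)


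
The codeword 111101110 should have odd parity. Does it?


Number of 1s: 7

Yes, parity is correct (7 ones)


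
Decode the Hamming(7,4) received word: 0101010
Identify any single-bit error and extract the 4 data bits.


Syndrome = 0: no error detected

Data: 0010 (no errors)


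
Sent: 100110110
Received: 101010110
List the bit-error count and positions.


XOR: 001100000

2 error(s) at position(s): 2, 3


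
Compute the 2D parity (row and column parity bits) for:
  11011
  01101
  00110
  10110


Row parities: 0101
Column parities: 00110

Row P: 0101, Col P: 00110, Corner: 0


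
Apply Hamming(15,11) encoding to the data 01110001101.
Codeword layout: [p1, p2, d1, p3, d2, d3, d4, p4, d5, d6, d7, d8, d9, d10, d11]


Parity bits: p1=0, p2=1, p3=0, p4=1

010011110001101


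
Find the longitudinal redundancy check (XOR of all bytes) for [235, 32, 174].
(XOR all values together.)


XOR chain: 235 ^ 32 ^ 174 = 101

101


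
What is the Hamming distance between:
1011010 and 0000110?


XOR: 1011100
Count of 1s: 4

4


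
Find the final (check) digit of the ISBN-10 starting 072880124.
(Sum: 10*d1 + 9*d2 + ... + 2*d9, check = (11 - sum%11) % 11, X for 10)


Weighted sum: 201
201 mod 11 = 3

Check digit: 8


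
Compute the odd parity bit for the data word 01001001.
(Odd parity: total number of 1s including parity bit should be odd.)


Number of 1s in data: 3
Parity bit: 0

0


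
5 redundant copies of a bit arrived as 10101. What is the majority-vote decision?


Ones: 3 out of 5
Threshold: 3

1 (3/5 voted 1)


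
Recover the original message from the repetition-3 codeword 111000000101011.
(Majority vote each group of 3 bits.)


Groups: 111, 000, 000, 101, 011
Majority votes: 10011

10011


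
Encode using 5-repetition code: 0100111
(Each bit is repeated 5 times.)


Each bit -> 5 copies

00000111110000000000111111111111111


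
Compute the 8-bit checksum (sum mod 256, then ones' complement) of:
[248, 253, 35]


Sum = 536 mod 256 = 24
Complement = 231

231


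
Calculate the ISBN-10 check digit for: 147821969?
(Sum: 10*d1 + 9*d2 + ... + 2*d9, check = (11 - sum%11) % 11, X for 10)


Weighted sum: 247
247 mod 11 = 5

Check digit: 6


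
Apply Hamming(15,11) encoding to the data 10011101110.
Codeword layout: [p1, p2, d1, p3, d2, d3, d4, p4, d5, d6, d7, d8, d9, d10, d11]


Parity bits: p1=0, p2=0, p3=0, p4=1

001000111101110


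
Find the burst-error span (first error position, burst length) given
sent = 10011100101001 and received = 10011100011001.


XOR: 00000000110000

Burst at position 8, length 2


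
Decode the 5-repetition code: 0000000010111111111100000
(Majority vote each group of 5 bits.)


Groups: 00000, 00010, 11111, 11111, 00000
Majority votes: 00110

00110


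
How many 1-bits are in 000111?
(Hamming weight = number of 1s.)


Counting 1s in 000111

3


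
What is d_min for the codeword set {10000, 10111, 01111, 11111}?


Comparing all pairs, minimum distance: 1
Can detect 0 errors, correct 0 errors

1


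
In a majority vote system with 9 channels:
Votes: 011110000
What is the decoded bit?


Ones: 4 out of 9
Threshold: 5

0 (4/9 voted 1)


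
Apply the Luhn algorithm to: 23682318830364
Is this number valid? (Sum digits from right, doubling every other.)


Luhn sum = 55
55 mod 10 = 5

Invalid (Luhn sum mod 10 = 5)


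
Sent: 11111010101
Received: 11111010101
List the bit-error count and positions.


XOR: 00000000000

0 errors (received matches sent)


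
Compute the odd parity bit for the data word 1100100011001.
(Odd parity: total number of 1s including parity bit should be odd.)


Number of 1s in data: 6
Parity bit: 1

1


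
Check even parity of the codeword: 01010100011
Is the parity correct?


Number of 1s: 5

No, parity error (5 ones)


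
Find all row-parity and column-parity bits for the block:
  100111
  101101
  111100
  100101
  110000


Row parities: 00010
Column parities: 100011

Row P: 00010, Col P: 100011, Corner: 1


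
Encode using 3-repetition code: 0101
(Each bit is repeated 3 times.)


Each bit -> 3 copies

000111000111


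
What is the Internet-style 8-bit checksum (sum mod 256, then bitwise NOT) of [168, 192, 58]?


Sum = 418 mod 256 = 162
Complement = 93

93


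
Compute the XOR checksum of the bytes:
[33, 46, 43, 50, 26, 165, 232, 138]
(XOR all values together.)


XOR chain: 33 ^ 46 ^ 43 ^ 50 ^ 26 ^ 165 ^ 232 ^ 138 = 203

203


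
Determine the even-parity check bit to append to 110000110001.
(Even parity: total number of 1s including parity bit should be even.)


Number of 1s in data: 5
Parity bit: 1

1


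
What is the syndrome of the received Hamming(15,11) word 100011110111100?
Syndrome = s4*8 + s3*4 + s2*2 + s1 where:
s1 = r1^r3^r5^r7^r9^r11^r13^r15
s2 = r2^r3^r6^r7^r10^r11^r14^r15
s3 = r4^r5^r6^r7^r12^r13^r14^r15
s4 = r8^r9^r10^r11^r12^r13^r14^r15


s1=1, s2=0, s3=1, s4=1

Syndrome = 13 (error at position 13)


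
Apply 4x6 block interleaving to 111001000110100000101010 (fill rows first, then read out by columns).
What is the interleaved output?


Matrix:
  111001
  000110
  100000
  101010
Read columns: 101110001001010001011000

101110001001010001011000


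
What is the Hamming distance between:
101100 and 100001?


XOR: 001101
Count of 1s: 3

3


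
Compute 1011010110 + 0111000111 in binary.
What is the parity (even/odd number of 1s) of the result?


1011010110 = 726
0111000111 = 455
Sum = 1181 = 10010011101
1s count = 6

even parity (6 ones in 10010011101)


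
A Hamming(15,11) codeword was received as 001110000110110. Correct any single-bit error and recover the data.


Syndrome = 0: no error detected

Data: 11000110110 (no errors)


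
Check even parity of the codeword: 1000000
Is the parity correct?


Number of 1s: 1

No, parity error (1 ones)


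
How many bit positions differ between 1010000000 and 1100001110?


XOR: 0110001110
Count of 1s: 5

5


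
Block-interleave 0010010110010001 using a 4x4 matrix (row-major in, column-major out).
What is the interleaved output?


Matrix:
  0010
  0101
  1001
  0001
Read columns: 0010010010000111

0010010010000111


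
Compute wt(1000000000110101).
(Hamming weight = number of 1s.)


Counting 1s in 1000000000110101

5


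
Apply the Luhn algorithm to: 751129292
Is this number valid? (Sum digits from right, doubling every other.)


Luhn sum = 35
35 mod 10 = 5

Invalid (Luhn sum mod 10 = 5)


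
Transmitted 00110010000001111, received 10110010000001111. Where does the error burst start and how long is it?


XOR: 10000000000000000

Burst at position 0, length 1


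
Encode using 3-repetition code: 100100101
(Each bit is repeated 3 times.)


Each bit -> 3 copies

111000000111000000111000111


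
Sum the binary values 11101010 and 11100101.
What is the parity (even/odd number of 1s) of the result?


11101010 = 234
11100101 = 229
Sum = 463 = 111001111
1s count = 7

odd parity (7 ones in 111001111)


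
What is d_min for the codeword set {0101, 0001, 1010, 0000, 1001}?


Comparing all pairs, minimum distance: 1
Can detect 0 errors, correct 0 errors

1


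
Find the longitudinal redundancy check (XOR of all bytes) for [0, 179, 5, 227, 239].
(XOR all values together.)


XOR chain: 0 ^ 179 ^ 5 ^ 227 ^ 239 = 186

186


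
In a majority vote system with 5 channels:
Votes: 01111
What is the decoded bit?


Ones: 4 out of 5
Threshold: 3

1 (4/5 voted 1)


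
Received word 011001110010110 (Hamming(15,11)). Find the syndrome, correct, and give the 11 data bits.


Syndrome = 0: no error detected

Data: 10110010110 (no errors)


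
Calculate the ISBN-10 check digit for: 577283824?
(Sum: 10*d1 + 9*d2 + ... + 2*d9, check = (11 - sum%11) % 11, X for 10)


Weighted sum: 292
292 mod 11 = 6

Check digit: 5


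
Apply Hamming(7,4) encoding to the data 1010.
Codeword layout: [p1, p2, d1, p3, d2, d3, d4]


Parity bits: p1=1, p2=0, p3=1

1011010


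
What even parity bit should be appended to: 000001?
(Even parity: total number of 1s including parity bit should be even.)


Number of 1s in data: 1
Parity bit: 1

1


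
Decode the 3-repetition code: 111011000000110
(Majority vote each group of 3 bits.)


Groups: 111, 011, 000, 000, 110
Majority votes: 11001

11001


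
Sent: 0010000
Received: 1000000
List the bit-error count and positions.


XOR: 1010000

2 error(s) at position(s): 0, 2


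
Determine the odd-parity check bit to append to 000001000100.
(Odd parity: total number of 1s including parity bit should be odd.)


Number of 1s in data: 2
Parity bit: 1

1


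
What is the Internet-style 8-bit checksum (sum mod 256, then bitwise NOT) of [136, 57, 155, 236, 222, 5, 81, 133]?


Sum = 1025 mod 256 = 1
Complement = 254

254


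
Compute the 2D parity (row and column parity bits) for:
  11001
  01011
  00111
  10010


Row parities: 1110
Column parities: 00111

Row P: 1110, Col P: 00111, Corner: 1


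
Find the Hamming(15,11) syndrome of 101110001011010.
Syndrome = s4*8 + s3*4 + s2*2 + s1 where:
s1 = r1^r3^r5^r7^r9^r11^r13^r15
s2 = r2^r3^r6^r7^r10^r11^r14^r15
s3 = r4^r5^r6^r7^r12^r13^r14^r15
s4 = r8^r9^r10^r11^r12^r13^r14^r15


s1=1, s2=1, s3=0, s4=0

Syndrome = 3 (error at position 3)


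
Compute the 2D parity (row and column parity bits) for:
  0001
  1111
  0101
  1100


Row parities: 1000
Column parities: 0111

Row P: 1000, Col P: 0111, Corner: 1


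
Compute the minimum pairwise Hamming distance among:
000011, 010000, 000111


Comparing all pairs, minimum distance: 1
Can detect 0 errors, correct 0 errors

1


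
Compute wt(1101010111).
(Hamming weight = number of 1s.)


Counting 1s in 1101010111

7


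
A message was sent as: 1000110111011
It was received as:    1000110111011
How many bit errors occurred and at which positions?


XOR: 0000000000000

0 errors (received matches sent)


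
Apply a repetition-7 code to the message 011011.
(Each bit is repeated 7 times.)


Each bit -> 7 copies

000000011111111111111000000011111111111111


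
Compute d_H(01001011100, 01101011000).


XOR: 00100000100
Count of 1s: 2

2


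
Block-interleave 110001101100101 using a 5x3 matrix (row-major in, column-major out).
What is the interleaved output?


Matrix:
  110
  001
  101
  100
  101
Read columns: 101111000001101

101111000001101


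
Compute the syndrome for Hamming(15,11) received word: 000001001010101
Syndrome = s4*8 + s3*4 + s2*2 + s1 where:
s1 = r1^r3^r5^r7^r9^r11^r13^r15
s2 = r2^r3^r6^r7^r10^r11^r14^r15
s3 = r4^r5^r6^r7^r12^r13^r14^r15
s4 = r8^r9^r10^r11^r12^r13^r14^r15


s1=0, s2=1, s3=1, s4=0

Syndrome = 6 (error at position 6)


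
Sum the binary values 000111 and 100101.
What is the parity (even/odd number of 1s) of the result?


000111 = 7
100101 = 37
Sum = 44 = 101100
1s count = 3

odd parity (3 ones in 101100)


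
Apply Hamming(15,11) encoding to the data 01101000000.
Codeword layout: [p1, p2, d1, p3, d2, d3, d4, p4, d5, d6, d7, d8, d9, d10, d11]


Parity bits: p1=0, p2=1, p3=0, p4=1

010011011000000


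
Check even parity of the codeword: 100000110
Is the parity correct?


Number of 1s: 3

No, parity error (3 ones)


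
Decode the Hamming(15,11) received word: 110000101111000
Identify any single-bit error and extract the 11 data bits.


Syndrome = 0: no error detected

Data: 00011111000 (no errors)


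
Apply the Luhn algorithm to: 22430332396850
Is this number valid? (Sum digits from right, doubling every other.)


Luhn sum = 55
55 mod 10 = 5

Invalid (Luhn sum mod 10 = 5)


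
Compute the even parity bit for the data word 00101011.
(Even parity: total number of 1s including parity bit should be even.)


Number of 1s in data: 4
Parity bit: 0

0


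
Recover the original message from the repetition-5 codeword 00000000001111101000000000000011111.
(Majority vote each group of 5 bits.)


Groups: 00000, 00000, 11111, 01000, 00000, 00000, 11111
Majority votes: 0010001

0010001


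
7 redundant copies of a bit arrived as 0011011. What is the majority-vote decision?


Ones: 4 out of 7
Threshold: 4

1 (4/7 voted 1)


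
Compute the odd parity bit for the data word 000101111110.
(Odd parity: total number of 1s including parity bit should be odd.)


Number of 1s in data: 7
Parity bit: 0

0


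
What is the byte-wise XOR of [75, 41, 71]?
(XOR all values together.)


XOR chain: 75 ^ 41 ^ 71 = 37

37


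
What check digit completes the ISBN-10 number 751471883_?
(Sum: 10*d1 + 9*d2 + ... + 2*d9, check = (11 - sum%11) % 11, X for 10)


Weighted sum: 260
260 mod 11 = 7

Check digit: 4


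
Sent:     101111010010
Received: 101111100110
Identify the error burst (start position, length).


XOR: 000000110100

Burst at position 6, length 4


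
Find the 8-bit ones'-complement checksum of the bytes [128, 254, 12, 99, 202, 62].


Sum = 757 mod 256 = 245
Complement = 10

10


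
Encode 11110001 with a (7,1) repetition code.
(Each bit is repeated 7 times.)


Each bit -> 7 copies

11111111111111111111111111110000000000000000000001111111


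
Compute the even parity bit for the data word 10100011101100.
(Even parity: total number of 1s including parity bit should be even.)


Number of 1s in data: 7
Parity bit: 1

1


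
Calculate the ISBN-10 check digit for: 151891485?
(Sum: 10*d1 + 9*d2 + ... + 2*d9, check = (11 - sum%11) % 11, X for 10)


Weighted sum: 228
228 mod 11 = 8

Check digit: 3


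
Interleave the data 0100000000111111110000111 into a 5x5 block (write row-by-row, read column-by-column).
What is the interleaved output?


Matrix:
  01000
  00000
  11111
  11100
  00111
Read columns: 0011010110001110010100101

0011010110001110010100101


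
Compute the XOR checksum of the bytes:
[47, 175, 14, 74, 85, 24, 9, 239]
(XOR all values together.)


XOR chain: 47 ^ 175 ^ 14 ^ 74 ^ 85 ^ 24 ^ 9 ^ 239 = 111

111


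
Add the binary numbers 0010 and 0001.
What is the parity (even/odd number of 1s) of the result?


0010 = 2
0001 = 1
Sum = 3 = 11
1s count = 2

even parity (2 ones in 11)


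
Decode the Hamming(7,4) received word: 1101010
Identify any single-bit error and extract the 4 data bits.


Syndrome = 1: error at position 1

Data: 0010 (corrected bit 1)


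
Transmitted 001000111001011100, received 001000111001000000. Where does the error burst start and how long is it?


XOR: 000000000000011100

Burst at position 13, length 3


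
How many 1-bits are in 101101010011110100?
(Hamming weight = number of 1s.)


Counting 1s in 101101010011110100

10


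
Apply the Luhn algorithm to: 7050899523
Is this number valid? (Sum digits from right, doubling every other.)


Luhn sum = 43
43 mod 10 = 3

Invalid (Luhn sum mod 10 = 3)


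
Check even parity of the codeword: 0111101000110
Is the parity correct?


Number of 1s: 7

No, parity error (7 ones)


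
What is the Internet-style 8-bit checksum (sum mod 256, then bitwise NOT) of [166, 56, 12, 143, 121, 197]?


Sum = 695 mod 256 = 183
Complement = 72

72


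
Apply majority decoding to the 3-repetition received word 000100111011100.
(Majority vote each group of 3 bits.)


Groups: 000, 100, 111, 011, 100
Majority votes: 00110

00110


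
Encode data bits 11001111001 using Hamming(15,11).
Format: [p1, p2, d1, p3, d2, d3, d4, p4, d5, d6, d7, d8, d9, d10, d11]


Parity bits: p1=1, p2=0, p3=1, p4=1

101110011111001


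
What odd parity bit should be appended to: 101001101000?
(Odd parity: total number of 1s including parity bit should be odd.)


Number of 1s in data: 5
Parity bit: 0

0


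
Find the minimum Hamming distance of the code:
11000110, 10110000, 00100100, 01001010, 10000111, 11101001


Comparing all pairs, minimum distance: 2
Can detect 1 errors, correct 0 errors

2


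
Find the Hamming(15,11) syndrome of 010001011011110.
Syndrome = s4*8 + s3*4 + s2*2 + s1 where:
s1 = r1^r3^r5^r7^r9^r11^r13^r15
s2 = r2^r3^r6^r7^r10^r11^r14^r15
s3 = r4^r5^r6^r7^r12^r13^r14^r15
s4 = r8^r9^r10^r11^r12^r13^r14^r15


s1=1, s2=0, s3=0, s4=0

Syndrome = 1 (error at position 1)


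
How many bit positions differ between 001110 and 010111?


XOR: 011001
Count of 1s: 3

3


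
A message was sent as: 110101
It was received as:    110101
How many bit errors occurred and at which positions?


XOR: 000000

0 errors (received matches sent)


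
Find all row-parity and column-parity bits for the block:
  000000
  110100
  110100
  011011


Row parities: 0110
Column parities: 011011

Row P: 0110, Col P: 011011, Corner: 0


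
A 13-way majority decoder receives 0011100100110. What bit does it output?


Ones: 6 out of 13
Threshold: 7

0 (6/13 voted 1)


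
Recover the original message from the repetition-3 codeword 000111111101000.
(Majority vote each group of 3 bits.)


Groups: 000, 111, 111, 101, 000
Majority votes: 01110

01110


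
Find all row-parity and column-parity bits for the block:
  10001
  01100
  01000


Row parities: 001
Column parities: 10101

Row P: 001, Col P: 10101, Corner: 1


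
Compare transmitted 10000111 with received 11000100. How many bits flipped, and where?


XOR: 01000011

3 error(s) at position(s): 1, 6, 7


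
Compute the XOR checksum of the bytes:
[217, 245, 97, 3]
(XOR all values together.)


XOR chain: 217 ^ 245 ^ 97 ^ 3 = 78

78


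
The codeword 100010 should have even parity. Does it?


Number of 1s: 2

Yes, parity is correct (2 ones)


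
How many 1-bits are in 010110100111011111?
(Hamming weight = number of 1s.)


Counting 1s in 010110100111011111

12


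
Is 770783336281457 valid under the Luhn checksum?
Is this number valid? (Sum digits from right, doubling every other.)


Luhn sum = 72
72 mod 10 = 2

Invalid (Luhn sum mod 10 = 2)


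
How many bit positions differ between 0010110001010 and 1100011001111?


XOR: 1110101000101
Count of 1s: 7

7


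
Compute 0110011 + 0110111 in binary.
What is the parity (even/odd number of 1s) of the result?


0110011 = 51
0110111 = 55
Sum = 106 = 1101010
1s count = 4

even parity (4 ones in 1101010)


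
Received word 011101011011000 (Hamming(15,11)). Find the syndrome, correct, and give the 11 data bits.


Syndrome = 5: error at position 5

Data: 11101011000 (corrected bit 5)


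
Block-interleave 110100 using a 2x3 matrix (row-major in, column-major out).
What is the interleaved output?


Matrix:
  110
  100
Read columns: 111000

111000


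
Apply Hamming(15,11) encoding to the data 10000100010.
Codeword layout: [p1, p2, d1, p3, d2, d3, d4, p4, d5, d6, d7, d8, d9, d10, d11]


Parity bits: p1=1, p2=1, p3=1, p4=0

111100000100010


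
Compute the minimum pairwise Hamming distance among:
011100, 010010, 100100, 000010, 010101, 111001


Comparing all pairs, minimum distance: 1
Can detect 0 errors, correct 0 errors

1


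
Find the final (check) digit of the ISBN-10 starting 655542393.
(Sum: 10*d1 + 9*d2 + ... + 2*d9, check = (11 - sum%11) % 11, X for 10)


Weighted sum: 259
259 mod 11 = 6

Check digit: 5


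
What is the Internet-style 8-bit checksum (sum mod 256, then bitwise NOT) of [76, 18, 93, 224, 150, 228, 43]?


Sum = 832 mod 256 = 64
Complement = 191

191


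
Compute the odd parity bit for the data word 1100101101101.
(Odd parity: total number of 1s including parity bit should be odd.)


Number of 1s in data: 8
Parity bit: 1

1


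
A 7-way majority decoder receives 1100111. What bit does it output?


Ones: 5 out of 7
Threshold: 4

1 (5/7 voted 1)


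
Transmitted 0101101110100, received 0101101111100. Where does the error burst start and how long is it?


XOR: 0000000001000

Burst at position 9, length 1


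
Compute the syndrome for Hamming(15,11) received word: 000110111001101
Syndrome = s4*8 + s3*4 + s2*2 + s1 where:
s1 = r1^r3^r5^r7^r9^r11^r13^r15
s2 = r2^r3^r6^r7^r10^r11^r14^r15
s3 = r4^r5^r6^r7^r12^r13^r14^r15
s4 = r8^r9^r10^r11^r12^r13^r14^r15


s1=1, s2=0, s3=0, s4=1

Syndrome = 9 (error at position 9)


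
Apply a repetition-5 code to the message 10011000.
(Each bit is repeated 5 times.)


Each bit -> 5 copies

1111100000000001111111111000000000000000


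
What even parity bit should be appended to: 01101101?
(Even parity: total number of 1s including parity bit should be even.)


Number of 1s in data: 5
Parity bit: 1

1


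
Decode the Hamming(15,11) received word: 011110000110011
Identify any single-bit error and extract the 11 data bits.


Syndrome = 0: no error detected

Data: 11000110011 (no errors)


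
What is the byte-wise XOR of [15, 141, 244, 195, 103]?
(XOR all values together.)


XOR chain: 15 ^ 141 ^ 244 ^ 195 ^ 103 = 210

210


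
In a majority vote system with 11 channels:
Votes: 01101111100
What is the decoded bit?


Ones: 7 out of 11
Threshold: 6

1 (7/11 voted 1)


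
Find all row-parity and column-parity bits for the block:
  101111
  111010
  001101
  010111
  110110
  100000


Row parities: 101001
Column parities: 011001

Row P: 101001, Col P: 011001, Corner: 1


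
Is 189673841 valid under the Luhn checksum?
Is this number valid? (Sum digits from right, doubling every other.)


Luhn sum = 50
50 mod 10 = 0

Valid (Luhn sum mod 10 = 0)


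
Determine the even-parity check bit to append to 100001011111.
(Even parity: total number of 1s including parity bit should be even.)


Number of 1s in data: 7
Parity bit: 1

1


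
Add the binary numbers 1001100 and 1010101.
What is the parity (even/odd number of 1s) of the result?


1001100 = 76
1010101 = 85
Sum = 161 = 10100001
1s count = 3

odd parity (3 ones in 10100001)


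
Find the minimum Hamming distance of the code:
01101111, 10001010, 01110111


Comparing all pairs, minimum distance: 2
Can detect 1 errors, correct 0 errors

2


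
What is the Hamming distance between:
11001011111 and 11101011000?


XOR: 00100000111
Count of 1s: 4

4


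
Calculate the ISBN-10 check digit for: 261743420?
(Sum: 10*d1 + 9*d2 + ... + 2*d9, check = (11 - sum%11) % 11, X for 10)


Weighted sum: 192
192 mod 11 = 5

Check digit: 6


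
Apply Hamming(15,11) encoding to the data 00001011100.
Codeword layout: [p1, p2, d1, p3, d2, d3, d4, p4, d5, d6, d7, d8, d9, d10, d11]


Parity bits: p1=1, p2=1, p3=0, p4=0

110000001011100


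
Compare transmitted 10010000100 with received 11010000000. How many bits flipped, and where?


XOR: 01000000100

2 error(s) at position(s): 1, 8


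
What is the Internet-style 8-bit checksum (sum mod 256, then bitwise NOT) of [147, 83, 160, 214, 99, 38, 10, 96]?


Sum = 847 mod 256 = 79
Complement = 176

176


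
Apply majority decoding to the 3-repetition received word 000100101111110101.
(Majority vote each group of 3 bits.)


Groups: 000, 100, 101, 111, 110, 101
Majority votes: 001111

001111


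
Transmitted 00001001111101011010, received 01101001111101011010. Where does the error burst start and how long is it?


XOR: 01100000000000000000

Burst at position 1, length 2


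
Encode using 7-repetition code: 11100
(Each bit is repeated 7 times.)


Each bit -> 7 copies

11111111111111111111100000000000000


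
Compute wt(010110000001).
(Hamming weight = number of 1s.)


Counting 1s in 010110000001

4


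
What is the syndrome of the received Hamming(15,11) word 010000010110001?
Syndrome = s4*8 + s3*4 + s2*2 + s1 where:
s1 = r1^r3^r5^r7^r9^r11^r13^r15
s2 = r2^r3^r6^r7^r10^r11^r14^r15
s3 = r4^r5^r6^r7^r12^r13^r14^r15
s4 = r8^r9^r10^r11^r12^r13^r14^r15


s1=0, s2=0, s3=1, s4=0

Syndrome = 4 (error at position 4)


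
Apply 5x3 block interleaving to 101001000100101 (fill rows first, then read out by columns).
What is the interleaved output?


Matrix:
  101
  001
  000
  100
  101
Read columns: 100110000011001

100110000011001


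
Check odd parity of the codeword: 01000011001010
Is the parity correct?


Number of 1s: 5

Yes, parity is correct (5 ones)


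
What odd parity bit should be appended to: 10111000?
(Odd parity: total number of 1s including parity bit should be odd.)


Number of 1s in data: 4
Parity bit: 1

1


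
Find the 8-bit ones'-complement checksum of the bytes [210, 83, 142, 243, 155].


Sum = 833 mod 256 = 65
Complement = 190

190


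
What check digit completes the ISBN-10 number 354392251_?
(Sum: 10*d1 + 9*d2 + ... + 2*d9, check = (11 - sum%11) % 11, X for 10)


Weighted sum: 217
217 mod 11 = 8

Check digit: 3
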